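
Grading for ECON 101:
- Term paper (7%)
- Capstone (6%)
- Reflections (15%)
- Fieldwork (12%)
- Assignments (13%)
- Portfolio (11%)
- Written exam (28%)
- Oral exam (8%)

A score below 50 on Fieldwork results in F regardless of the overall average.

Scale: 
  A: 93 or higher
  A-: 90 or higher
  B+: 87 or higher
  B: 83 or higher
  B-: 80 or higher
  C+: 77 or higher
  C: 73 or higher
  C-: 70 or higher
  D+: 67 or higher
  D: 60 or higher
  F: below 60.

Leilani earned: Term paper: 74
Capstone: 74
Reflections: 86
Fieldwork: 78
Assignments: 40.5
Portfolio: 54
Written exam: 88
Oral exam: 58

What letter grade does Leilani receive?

C-

Fieldwork score 78 ≥ 50: minimum met.
Weighted total:
  Term paper 74 × 0.07 = 5.18
  Capstone 74 × 0.06 = 4.44
  Reflections 86 × 0.15 = 12.9
  Fieldwork 78 × 0.12 = 9.36
  Assignments 40.5 × 0.13 = 5.265
  Portfolio 54 × 0.11 = 5.94
  Written exam 88 × 0.28 = 24.64
  Oral exam 58 × 0.08 = 4.64
Sum = 72.365
72.365 is ≥ 70 and < 73 → C-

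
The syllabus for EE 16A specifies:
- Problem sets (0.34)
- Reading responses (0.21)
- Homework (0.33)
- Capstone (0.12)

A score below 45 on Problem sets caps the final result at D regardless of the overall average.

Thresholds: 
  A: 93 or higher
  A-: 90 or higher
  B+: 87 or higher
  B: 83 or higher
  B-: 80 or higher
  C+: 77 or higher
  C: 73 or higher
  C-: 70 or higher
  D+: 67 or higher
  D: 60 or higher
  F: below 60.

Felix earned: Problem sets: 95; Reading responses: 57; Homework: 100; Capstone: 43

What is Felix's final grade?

Problem sets score 95 ≥ 45: minimum met.
Weighted total:
  Problem sets 95 × 0.34 = 32.3
  Reading responses 57 × 0.21 = 11.97
  Homework 100 × 0.33 = 33
  Capstone 43 × 0.12 = 5.16
Sum = 82.43
82.43 is ≥ 80 and < 83 → B-

B-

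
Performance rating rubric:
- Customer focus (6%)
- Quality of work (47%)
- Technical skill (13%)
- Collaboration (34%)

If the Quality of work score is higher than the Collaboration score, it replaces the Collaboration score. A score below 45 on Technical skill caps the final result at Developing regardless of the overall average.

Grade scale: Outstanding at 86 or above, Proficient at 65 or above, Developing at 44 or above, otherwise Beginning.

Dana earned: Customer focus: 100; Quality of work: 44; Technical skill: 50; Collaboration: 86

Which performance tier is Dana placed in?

Quality of work (44) ≤ Collaboration (86), so Collaboration stays at 86.
Technical skill score 50 ≥ 45: minimum met.
Weighted total:
  Customer focus 100 × 0.06 = 6
  Quality of work 44 × 0.47 = 20.68
  Technical skill 50 × 0.13 = 6.5
  Collaboration 86 × 0.34 = 29.24
Sum = 62.42
62.42 is ≥ 44 and < 65 → Developing

Developing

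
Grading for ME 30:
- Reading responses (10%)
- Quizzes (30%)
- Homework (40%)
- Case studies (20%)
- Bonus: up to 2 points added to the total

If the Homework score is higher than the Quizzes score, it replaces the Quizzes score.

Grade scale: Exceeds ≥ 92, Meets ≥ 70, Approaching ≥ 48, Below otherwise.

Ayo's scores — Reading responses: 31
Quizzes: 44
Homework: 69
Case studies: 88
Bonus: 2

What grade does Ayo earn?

Meets

Homework (69) > Quizzes (44), so Quizzes counts as 69.
Weighted total:
  Reading responses 31 × 0.1 = 3.1
  Quizzes 69 × 0.3 = 20.7
  Homework 69 × 0.4 = 27.6
  Case studies 88 × 0.2 = 17.6
Sum = 69
Bonus: 69 + 2 = 71
71 is ≥ 70 and < 92 → Meets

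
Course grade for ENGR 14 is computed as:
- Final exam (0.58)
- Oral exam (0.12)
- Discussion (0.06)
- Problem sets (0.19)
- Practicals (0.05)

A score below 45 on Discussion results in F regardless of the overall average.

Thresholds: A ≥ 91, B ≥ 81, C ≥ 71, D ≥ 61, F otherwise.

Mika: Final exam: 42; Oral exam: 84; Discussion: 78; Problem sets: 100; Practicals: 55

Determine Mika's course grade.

F

Discussion score 78 ≥ 45: minimum met.
Weighted total:
  Final exam 42 × 0.58 = 24.36
  Oral exam 84 × 0.12 = 10.08
  Discussion 78 × 0.06 = 4.68
  Problem sets 100 × 0.19 = 19
  Practicals 55 × 0.05 = 2.75
Sum = 60.87
60.87 < 61 → F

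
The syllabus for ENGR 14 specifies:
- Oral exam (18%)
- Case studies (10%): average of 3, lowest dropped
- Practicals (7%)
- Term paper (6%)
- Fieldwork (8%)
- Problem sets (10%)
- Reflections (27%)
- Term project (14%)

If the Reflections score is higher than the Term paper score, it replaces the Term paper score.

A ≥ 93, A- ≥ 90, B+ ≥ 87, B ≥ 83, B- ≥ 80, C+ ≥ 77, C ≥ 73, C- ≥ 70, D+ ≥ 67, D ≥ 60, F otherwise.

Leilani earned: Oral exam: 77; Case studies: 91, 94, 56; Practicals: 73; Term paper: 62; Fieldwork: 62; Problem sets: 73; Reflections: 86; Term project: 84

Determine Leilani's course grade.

B-

Case studies: drop 56 → average of remaining 2 = 185/2 = 92.5
Reflections (86) > Term paper (62), so Term paper counts as 86.
Weighted total:
  Oral exam 77 × 0.18 = 13.86
  Case studies 92.5 × 0.1 = 9.25
  Practicals 73 × 0.07 = 5.11
  Term paper 86 × 0.06 = 5.16
  Fieldwork 62 × 0.08 = 4.96
  Problem sets 73 × 0.1 = 7.3
  Reflections 86 × 0.27 = 23.22
  Term project 84 × 0.14 = 11.76
Sum = 80.62
80.62 is ≥ 80 and < 83 → B-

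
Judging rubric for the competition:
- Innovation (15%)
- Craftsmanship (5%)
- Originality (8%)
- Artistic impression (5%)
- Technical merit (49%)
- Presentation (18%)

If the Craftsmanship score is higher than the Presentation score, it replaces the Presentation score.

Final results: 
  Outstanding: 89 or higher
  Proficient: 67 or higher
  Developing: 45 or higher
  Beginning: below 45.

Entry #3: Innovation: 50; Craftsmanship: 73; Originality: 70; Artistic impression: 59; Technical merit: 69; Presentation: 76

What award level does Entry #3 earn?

Craftsmanship (73) ≤ Presentation (76), so Presentation stays at 76.
Weighted total:
  Innovation 50 × 0.15 = 7.5
  Craftsmanship 73 × 0.05 = 3.65
  Originality 70 × 0.08 = 5.6
  Artistic impression 59 × 0.05 = 2.95
  Technical merit 69 × 0.49 = 33.81
  Presentation 76 × 0.18 = 13.68
Sum = 67.19
67.19 is ≥ 67 and < 89 → Proficient

Proficient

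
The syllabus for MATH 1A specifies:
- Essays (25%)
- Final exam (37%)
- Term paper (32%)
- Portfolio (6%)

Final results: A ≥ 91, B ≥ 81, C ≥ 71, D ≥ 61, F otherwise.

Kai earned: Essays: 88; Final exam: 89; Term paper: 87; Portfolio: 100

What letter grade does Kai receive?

B

Weighted total:
  Essays 88 × 0.25 = 22
  Final exam 89 × 0.37 = 32.93
  Term paper 87 × 0.32 = 27.84
  Portfolio 100 × 0.06 = 6
Sum = 88.77
88.77 is ≥ 81 and < 91 → B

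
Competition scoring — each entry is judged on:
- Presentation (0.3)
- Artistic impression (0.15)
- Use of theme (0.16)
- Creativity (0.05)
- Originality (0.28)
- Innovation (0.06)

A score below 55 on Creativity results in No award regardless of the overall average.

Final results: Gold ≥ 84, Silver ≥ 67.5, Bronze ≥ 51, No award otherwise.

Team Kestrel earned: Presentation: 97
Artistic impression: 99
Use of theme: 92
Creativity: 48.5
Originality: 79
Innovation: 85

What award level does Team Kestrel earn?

No award

Creativity score 48.5 < 55: minimum not met.
Weighted total:
  Presentation 97 × 0.3 = 29.1
  Artistic impression 99 × 0.15 = 14.85
  Use of theme 92 × 0.16 = 14.72
  Creativity 48.5 × 0.05 = 2.425
  Originality 79 × 0.28 = 22.12
  Innovation 85 × 0.06 = 5.1
Sum = 88.315
Because the Creativity minimum was not met, the result is No award.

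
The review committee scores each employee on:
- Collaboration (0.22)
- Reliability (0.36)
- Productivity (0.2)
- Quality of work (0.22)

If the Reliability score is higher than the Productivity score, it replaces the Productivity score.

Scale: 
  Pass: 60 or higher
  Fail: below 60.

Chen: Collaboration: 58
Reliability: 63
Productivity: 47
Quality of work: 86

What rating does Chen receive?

Pass

Reliability (63) > Productivity (47), so Productivity counts as 63.
Weighted total:
  Collaboration 58 × 0.22 = 12.76
  Reliability 63 × 0.36 = 22.68
  Productivity 63 × 0.2 = 12.6
  Quality of work 86 × 0.22 = 18.92
Sum = 66.96
66.96 ≥ 60 → Pass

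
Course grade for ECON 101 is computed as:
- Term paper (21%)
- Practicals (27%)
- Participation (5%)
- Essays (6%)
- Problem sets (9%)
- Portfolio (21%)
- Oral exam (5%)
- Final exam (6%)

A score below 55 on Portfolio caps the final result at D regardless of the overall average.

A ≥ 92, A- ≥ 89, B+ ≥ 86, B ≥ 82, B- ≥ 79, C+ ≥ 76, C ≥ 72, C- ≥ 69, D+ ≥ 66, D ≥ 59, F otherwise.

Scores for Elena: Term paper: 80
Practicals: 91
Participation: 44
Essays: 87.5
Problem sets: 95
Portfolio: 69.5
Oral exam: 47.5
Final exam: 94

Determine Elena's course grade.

B-

Portfolio score 69.5 ≥ 55: minimum met.
Weighted total:
  Term paper 80 × 0.21 = 16.8
  Practicals 91 × 0.27 = 24.57
  Participation 44 × 0.05 = 2.2
  Essays 87.5 × 0.06 = 5.25
  Problem sets 95 × 0.09 = 8.55
  Portfolio 69.5 × 0.21 = 14.595
  Oral exam 47.5 × 0.05 = 2.375
  Final exam 94 × 0.06 = 5.64
Sum = 79.98
79.98 is ≥ 79 and < 82 → B-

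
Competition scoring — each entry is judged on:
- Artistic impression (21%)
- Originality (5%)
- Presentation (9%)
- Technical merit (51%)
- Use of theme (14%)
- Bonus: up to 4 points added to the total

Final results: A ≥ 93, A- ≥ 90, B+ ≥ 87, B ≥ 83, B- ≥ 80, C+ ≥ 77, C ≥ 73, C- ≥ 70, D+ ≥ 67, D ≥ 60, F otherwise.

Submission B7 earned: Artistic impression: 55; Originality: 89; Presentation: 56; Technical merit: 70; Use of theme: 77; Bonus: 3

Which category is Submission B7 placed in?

Weighted total:
  Artistic impression 55 × 0.21 = 11.55
  Originality 89 × 0.05 = 4.45
  Presentation 56 × 0.09 = 5.04
  Technical merit 70 × 0.51 = 35.7
  Use of theme 77 × 0.14 = 10.78
Sum = 67.52
Bonus: 67.52 + 3 = 70.52
70.52 is ≥ 70 and < 73 → C-

C-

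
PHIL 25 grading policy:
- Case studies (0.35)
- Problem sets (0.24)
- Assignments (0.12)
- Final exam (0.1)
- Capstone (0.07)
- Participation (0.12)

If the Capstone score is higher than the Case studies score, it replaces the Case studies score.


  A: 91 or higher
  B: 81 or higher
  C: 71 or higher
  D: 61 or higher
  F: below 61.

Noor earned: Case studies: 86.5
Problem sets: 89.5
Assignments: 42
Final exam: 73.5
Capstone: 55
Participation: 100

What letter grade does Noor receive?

Capstone (55) ≤ Case studies (86.5), so Case studies stays at 86.5.
Weighted total:
  Case studies 86.5 × 0.35 = 30.275
  Problem sets 89.5 × 0.24 = 21.48
  Assignments 42 × 0.12 = 5.04
  Final exam 73.5 × 0.1 = 7.35
  Capstone 55 × 0.07 = 3.85
  Participation 100 × 0.12 = 12
Sum = 79.995
79.995 is ≥ 71 and < 81 → C

C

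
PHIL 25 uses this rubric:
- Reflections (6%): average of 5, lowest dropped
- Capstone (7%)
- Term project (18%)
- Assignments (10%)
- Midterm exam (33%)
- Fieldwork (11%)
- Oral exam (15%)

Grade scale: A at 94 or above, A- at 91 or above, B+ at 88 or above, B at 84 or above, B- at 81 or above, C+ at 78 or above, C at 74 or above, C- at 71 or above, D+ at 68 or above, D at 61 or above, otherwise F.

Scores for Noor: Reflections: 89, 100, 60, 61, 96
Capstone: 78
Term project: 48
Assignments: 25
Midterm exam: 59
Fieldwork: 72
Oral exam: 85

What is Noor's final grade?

D

Reflections: drop 60 → average of remaining 4 = 346/4 = 86.5
Weighted total:
  Reflections 86.5 × 0.06 = 5.19
  Capstone 78 × 0.07 = 5.46
  Term project 48 × 0.18 = 8.64
  Assignments 25 × 0.1 = 2.5
  Midterm exam 59 × 0.33 = 19.47
  Fieldwork 72 × 0.11 = 7.92
  Oral exam 85 × 0.15 = 12.75
Sum = 61.93
61.93 is ≥ 61 and < 68 → D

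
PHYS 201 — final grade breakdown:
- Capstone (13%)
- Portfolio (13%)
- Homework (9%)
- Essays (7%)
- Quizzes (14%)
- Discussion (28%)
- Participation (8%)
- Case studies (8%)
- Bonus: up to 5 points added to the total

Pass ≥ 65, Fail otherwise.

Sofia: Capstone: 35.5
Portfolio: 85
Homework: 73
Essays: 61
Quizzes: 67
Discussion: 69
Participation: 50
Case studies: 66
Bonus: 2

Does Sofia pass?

Pass

Weighted total:
  Capstone 35.5 × 0.13 = 4.615
  Portfolio 85 × 0.13 = 11.05
  Homework 73 × 0.09 = 6.57
  Essays 61 × 0.07 = 4.27
  Quizzes 67 × 0.14 = 9.38
  Discussion 69 × 0.28 = 19.32
  Participation 50 × 0.08 = 4
  Case studies 66 × 0.08 = 5.28
Sum = 64.485
Bonus: 64.485 + 2 = 66.485
66.485 ≥ 65 → Pass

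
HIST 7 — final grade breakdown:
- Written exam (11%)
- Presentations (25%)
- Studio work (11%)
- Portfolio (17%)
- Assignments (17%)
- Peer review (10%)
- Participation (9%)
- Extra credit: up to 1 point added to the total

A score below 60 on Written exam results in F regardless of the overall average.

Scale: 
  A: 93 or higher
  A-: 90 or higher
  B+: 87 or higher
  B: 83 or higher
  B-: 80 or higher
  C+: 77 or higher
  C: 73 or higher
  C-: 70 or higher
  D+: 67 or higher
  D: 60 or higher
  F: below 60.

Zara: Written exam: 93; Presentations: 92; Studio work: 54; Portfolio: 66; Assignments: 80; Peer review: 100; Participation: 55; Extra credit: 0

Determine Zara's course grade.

C+

Written exam score 93 ≥ 60: minimum met.
Weighted total:
  Written exam 93 × 0.11 = 10.23
  Presentations 92 × 0.25 = 23
  Studio work 54 × 0.11 = 5.94
  Portfolio 66 × 0.17 = 11.22
  Assignments 80 × 0.17 = 13.6
  Peer review 100 × 0.1 = 10
  Participation 55 × 0.09 = 4.95
Sum = 78.94
Extra credit: 78.94 + 0 = 78.94
78.94 is ≥ 77 and < 80 → C+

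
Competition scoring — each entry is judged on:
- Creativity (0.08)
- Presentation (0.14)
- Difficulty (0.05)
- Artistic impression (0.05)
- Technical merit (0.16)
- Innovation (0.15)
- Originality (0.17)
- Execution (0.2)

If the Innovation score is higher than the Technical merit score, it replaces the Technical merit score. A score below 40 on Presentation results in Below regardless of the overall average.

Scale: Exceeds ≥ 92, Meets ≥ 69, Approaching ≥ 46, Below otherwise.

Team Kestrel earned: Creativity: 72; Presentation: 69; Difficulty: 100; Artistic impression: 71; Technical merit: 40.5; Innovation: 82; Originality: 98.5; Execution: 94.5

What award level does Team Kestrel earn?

Innovation (82) > Technical merit (40.5), so Technical merit counts as 82.
Presentation score 69 ≥ 40: minimum met.
Weighted total:
  Creativity 72 × 0.08 = 5.76
  Presentation 69 × 0.14 = 9.66
  Difficulty 100 × 0.05 = 5
  Artistic impression 71 × 0.05 = 3.55
  Technical merit 82 × 0.16 = 13.12
  Innovation 82 × 0.15 = 12.3
  Originality 98.5 × 0.17 = 16.745
  Execution 94.5 × 0.2 = 18.9
Sum = 85.035
85.035 is ≥ 69 and < 92 → Meets

Meets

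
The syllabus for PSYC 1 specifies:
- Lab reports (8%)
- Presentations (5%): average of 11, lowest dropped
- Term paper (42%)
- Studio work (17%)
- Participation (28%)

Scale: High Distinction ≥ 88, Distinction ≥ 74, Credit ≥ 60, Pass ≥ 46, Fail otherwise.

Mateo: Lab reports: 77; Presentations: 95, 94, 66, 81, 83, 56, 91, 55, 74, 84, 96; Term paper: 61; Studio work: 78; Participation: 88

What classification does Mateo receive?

Credit

Presentations: drop 55 → average of remaining 10 = 820/10 = 82
Weighted total:
  Lab reports 77 × 0.08 = 6.16
  Presentations 82 × 0.05 = 4.1
  Term paper 61 × 0.42 = 25.62
  Studio work 78 × 0.17 = 13.26
  Participation 88 × 0.28 = 24.64
Sum = 73.78
73.78 is ≥ 60 and < 74 → Credit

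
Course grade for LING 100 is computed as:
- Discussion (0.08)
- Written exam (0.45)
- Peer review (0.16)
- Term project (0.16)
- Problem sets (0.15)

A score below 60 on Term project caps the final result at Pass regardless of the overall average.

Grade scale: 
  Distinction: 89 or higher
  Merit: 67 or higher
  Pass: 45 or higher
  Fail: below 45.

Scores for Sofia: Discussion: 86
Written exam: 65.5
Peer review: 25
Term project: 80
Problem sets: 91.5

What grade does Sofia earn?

Pass

Term project score 80 ≥ 60: minimum met.
Weighted total:
  Discussion 86 × 0.08 = 6.88
  Written exam 65.5 × 0.45 = 29.475
  Peer review 25 × 0.16 = 4
  Term project 80 × 0.16 = 12.8
  Problem sets 91.5 × 0.15 = 13.725
Sum = 66.88
66.88 is ≥ 45 and < 67 → Pass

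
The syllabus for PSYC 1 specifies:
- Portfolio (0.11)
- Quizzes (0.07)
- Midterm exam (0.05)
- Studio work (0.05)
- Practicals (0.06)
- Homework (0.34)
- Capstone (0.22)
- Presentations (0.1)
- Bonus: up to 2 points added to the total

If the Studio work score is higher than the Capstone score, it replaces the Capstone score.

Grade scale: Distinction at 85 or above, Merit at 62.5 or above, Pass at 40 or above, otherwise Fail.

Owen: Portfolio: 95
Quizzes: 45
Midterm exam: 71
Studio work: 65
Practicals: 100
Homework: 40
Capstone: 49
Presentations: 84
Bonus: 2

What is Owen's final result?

Studio work (65) > Capstone (49), so Capstone counts as 65.
Weighted total:
  Portfolio 95 × 0.11 = 10.45
  Quizzes 45 × 0.07 = 3.15
  Midterm exam 71 × 0.05 = 3.55
  Studio work 65 × 0.05 = 3.25
  Practicals 100 × 0.06 = 6
  Homework 40 × 0.34 = 13.6
  Capstone 65 × 0.22 = 14.3
  Presentations 84 × 0.1 = 8.4
Sum = 62.7
Bonus: 62.7 + 2 = 64.7
64.7 is ≥ 62.5 and < 85 → Merit

Merit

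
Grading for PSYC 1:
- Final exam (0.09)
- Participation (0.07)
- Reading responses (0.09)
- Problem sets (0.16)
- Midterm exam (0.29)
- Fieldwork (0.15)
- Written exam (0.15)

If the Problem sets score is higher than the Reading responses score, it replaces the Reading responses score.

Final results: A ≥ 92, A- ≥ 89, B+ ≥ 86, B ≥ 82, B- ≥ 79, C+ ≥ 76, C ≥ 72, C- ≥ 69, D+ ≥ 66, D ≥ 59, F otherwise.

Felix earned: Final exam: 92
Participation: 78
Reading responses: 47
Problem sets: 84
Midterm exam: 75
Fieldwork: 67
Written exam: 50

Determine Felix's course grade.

C

Problem sets (84) > Reading responses (47), so Reading responses counts as 84.
Weighted total:
  Final exam 92 × 0.09 = 8.28
  Participation 78 × 0.07 = 5.46
  Reading responses 84 × 0.09 = 7.56
  Problem sets 84 × 0.16 = 13.44
  Midterm exam 75 × 0.29 = 21.75
  Fieldwork 67 × 0.15 = 10.05
  Written exam 50 × 0.15 = 7.5
Sum = 74.04
74.04 is ≥ 72 and < 76 → C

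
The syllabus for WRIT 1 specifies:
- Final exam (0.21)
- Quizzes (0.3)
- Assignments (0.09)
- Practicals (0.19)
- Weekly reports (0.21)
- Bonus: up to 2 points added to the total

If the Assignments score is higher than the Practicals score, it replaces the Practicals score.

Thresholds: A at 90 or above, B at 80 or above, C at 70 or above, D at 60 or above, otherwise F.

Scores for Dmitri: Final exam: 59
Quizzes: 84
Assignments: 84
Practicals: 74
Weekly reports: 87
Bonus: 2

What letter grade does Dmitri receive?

B

Assignments (84) > Practicals (74), so Practicals counts as 84.
Weighted total:
  Final exam 59 × 0.21 = 12.39
  Quizzes 84 × 0.3 = 25.2
  Assignments 84 × 0.09 = 7.56
  Practicals 84 × 0.19 = 15.96
  Weekly reports 87 × 0.21 = 18.27
Sum = 79.38
Bonus: 79.38 + 2 = 81.38
81.38 is ≥ 80 and < 90 → B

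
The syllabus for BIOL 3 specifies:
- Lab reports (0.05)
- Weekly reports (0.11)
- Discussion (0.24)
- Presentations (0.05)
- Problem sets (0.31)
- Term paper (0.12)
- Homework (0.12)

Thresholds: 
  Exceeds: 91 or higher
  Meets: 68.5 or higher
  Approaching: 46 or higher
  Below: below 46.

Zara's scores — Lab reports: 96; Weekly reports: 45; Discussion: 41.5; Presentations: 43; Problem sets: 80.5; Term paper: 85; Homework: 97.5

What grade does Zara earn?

Weighted total:
  Lab reports 96 × 0.05 = 4.8
  Weekly reports 45 × 0.11 = 4.95
  Discussion 41.5 × 0.24 = 9.96
  Presentations 43 × 0.05 = 2.15
  Problem sets 80.5 × 0.31 = 24.955
  Term paper 85 × 0.12 = 10.2
  Homework 97.5 × 0.12 = 11.7
Sum = 68.715
68.715 is ≥ 68.5 and < 91 → Meets

Meets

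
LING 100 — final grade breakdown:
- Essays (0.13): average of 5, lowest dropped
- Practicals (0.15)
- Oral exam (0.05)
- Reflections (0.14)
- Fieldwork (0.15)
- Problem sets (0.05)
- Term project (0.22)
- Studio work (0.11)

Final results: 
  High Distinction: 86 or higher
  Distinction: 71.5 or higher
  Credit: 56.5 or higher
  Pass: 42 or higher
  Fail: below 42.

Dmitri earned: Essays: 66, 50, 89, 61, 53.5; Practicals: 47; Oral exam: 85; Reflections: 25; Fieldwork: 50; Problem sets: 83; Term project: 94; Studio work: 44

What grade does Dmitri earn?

Credit

Essays: drop 50 → average of remaining 4 = 269.5/4 = 67.375
Weighted total:
  Essays 67.375 × 0.13 = 8.75875
  Practicals 47 × 0.15 = 7.05
  Oral exam 85 × 0.05 = 4.25
  Reflections 25 × 0.14 = 3.5
  Fieldwork 50 × 0.15 = 7.5
  Problem sets 83 × 0.05 = 4.15
  Term project 94 × 0.22 = 20.68
  Studio work 44 × 0.11 = 4.84
Sum = 60.72875
60.72875 is ≥ 56.5 and < 71.5 → Credit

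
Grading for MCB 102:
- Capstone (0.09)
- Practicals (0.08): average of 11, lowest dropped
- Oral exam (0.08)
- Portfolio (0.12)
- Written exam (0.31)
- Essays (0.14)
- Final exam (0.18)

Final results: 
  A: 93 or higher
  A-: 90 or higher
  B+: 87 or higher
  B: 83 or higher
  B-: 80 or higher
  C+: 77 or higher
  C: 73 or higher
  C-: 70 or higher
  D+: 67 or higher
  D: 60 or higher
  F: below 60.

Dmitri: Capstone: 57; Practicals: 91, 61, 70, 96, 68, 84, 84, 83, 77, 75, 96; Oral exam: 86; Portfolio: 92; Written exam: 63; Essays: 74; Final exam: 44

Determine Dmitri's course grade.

Practicals: drop 61 → average of remaining 10 = 824/10 = 82.4
Weighted total:
  Capstone 57 × 0.09 = 5.13
  Practicals 82.4 × 0.08 = 6.592
  Oral exam 86 × 0.08 = 6.88
  Portfolio 92 × 0.12 = 11.04
  Written exam 63 × 0.31 = 19.53
  Essays 74 × 0.14 = 10.36
  Final exam 44 × 0.18 = 7.92
Sum = 67.452
67.452 is ≥ 67 and < 70 → D+

D+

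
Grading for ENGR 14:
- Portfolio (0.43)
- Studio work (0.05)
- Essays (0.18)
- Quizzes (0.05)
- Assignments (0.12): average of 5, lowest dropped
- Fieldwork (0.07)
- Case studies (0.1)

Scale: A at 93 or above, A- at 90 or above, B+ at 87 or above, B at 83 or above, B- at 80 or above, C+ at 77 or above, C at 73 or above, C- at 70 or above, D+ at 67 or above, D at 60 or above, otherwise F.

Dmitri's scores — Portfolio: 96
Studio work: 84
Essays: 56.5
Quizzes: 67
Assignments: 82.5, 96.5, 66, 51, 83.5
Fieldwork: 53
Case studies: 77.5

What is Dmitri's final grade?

Assignments: drop 51 → average of remaining 4 = 328.5/4 = 82.125
Weighted total:
  Portfolio 96 × 0.43 = 41.28
  Studio work 84 × 0.05 = 4.2
  Essays 56.5 × 0.18 = 10.17
  Quizzes 67 × 0.05 = 3.35
  Assignments 82.125 × 0.12 = 9.855
  Fieldwork 53 × 0.07 = 3.71
  Case studies 77.5 × 0.1 = 7.75
Sum = 80.315
80.315 is ≥ 80 and < 83 → B-

B-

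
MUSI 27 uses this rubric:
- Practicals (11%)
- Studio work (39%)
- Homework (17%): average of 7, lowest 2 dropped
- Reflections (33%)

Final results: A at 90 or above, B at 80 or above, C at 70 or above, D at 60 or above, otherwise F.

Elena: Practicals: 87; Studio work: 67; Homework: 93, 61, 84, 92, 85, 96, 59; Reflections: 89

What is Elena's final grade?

B

Homework: drop 59, 61 → average of remaining 5 = 450/5 = 90
Weighted total:
  Practicals 87 × 0.11 = 9.57
  Studio work 67 × 0.39 = 26.13
  Homework 90 × 0.17 = 15.3
  Reflections 89 × 0.33 = 29.37
Sum = 80.37
80.37 is ≥ 80 and < 90 → B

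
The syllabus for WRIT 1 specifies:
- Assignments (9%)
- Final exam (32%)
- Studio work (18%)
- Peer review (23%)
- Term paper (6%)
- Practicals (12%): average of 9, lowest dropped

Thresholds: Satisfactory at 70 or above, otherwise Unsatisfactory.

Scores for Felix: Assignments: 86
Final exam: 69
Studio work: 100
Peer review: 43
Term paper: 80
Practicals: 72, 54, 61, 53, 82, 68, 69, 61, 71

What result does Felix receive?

Practicals: drop 53 → average of remaining 8 = 538/8 = 67.25
Weighted total:
  Assignments 86 × 0.09 = 7.74
  Final exam 69 × 0.32 = 22.08
  Studio work 100 × 0.18 = 18
  Peer review 43 × 0.23 = 9.89
  Term paper 80 × 0.06 = 4.8
  Practicals 67.25 × 0.12 = 8.07
Sum = 70.58
70.58 ≥ 70 → Satisfactory

Satisfactory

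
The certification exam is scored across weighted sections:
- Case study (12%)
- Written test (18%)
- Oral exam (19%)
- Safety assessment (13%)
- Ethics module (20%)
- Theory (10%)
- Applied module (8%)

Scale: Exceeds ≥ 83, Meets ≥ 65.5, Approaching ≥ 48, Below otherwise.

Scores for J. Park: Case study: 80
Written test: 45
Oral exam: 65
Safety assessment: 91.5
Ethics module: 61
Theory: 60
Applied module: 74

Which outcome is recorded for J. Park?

Meets

Weighted total:
  Case study 80 × 0.12 = 9.6
  Written test 45 × 0.18 = 8.1
  Oral exam 65 × 0.19 = 12.35
  Safety assessment 91.5 × 0.13 = 11.895
  Ethics module 61 × 0.2 = 12.2
  Theory 60 × 0.1 = 6
  Applied module 74 × 0.08 = 5.92
Sum = 66.065
66.065 is ≥ 65.5 and < 83 → Meets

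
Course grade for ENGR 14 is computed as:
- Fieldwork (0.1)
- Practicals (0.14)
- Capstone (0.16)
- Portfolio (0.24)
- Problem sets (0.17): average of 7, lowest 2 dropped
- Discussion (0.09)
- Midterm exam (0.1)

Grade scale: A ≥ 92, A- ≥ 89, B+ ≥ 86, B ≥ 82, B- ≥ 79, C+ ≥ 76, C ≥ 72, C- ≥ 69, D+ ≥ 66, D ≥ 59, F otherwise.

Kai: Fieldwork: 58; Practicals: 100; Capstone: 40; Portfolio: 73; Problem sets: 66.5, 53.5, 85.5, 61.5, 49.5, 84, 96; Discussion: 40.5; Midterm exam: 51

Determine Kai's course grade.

D

Problem sets: drop 49.5, 53.5 → average of remaining 5 = 393.5/5 = 78.7
Weighted total:
  Fieldwork 58 × 0.1 = 5.8
  Practicals 100 × 0.14 = 14
  Capstone 40 × 0.16 = 6.4
  Portfolio 73 × 0.24 = 17.52
  Problem sets 78.7 × 0.17 = 13.379
  Discussion 40.5 × 0.09 = 3.645
  Midterm exam 51 × 0.1 = 5.1
Sum = 65.844
65.844 is ≥ 59 and < 66 → D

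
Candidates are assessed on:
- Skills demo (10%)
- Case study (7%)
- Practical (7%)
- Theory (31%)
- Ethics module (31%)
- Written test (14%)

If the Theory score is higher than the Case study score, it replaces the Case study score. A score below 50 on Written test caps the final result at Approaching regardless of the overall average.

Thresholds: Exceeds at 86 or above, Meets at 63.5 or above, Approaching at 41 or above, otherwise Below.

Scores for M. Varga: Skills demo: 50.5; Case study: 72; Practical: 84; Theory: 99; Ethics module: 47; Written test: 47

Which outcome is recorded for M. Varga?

Approaching

Theory (99) > Case study (72), so Case study counts as 99.
Written test score 47 < 50: minimum not met.
Weighted total:
  Skills demo 50.5 × 0.1 = 5.05
  Case study 99 × 0.07 = 6.93
  Practical 84 × 0.07 = 5.88
  Theory 99 × 0.31 = 30.69
  Ethics module 47 × 0.31 = 14.57
  Written test 47 × 0.14 = 6.58
Sum = 69.7
69.7 would be Meets; cap at Approaching applies → Approaching.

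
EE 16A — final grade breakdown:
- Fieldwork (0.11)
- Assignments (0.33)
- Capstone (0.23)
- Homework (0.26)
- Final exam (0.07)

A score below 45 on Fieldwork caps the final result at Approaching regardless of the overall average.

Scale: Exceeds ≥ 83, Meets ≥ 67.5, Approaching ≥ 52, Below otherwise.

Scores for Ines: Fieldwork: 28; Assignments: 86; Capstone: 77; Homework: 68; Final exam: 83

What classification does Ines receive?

Fieldwork score 28 < 45: minimum not met.
Weighted total:
  Fieldwork 28 × 0.11 = 3.08
  Assignments 86 × 0.33 = 28.38
  Capstone 77 × 0.23 = 17.71
  Homework 68 × 0.26 = 17.68
  Final exam 83 × 0.07 = 5.81
Sum = 72.66
72.66 would be Meets; cap at Approaching applies → Approaching.

Approaching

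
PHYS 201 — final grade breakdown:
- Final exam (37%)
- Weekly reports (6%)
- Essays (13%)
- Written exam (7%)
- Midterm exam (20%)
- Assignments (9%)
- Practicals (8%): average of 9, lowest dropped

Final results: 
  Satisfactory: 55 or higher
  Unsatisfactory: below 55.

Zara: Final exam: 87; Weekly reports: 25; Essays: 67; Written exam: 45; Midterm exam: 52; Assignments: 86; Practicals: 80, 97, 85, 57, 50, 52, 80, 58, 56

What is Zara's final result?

Satisfactory

Practicals: drop 50 → average of remaining 8 = 565/8 = 70.625
Weighted total:
  Final exam 87 × 0.37 = 32.19
  Weekly reports 25 × 0.06 = 1.5
  Essays 67 × 0.13 = 8.71
  Written exam 45 × 0.07 = 3.15
  Midterm exam 52 × 0.2 = 10.4
  Assignments 86 × 0.09 = 7.74
  Practicals 70.625 × 0.08 = 5.65
Sum = 69.34
69.34 ≥ 55 → Satisfactory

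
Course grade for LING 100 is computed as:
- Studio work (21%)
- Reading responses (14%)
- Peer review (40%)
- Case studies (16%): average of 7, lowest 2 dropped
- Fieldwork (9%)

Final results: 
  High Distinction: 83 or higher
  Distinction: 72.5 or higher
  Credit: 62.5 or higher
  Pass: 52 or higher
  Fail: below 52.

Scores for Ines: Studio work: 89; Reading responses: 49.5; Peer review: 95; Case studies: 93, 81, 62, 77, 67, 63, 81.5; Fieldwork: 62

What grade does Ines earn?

Distinction

Case studies: drop 62, 63 → average of remaining 5 = 399.5/5 = 79.9
Weighted total:
  Studio work 89 × 0.21 = 18.69
  Reading responses 49.5 × 0.14 = 6.93
  Peer review 95 × 0.4 = 38
  Case studies 79.9 × 0.16 = 12.784
  Fieldwork 62 × 0.09 = 5.58
Sum = 81.984
81.984 is ≥ 72.5 and < 83 → Distinction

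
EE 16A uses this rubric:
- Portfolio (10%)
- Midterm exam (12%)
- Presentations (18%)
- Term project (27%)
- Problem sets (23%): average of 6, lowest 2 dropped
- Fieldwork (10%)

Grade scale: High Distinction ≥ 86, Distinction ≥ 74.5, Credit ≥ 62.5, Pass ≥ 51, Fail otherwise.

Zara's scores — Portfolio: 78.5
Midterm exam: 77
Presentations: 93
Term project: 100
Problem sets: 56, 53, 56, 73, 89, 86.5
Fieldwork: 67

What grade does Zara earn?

Distinction

Problem sets: drop 53, 56 → average of remaining 4 = 304.5/4 = 76.125
Weighted total:
  Portfolio 78.5 × 0.1 = 7.85
  Midterm exam 77 × 0.12 = 9.24
  Presentations 93 × 0.18 = 16.74
  Term project 100 × 0.27 = 27
  Problem sets 76.125 × 0.23 = 17.50875
  Fieldwork 67 × 0.1 = 6.7
Sum = 85.03875
85.03875 is ≥ 74.5 and < 86 → Distinction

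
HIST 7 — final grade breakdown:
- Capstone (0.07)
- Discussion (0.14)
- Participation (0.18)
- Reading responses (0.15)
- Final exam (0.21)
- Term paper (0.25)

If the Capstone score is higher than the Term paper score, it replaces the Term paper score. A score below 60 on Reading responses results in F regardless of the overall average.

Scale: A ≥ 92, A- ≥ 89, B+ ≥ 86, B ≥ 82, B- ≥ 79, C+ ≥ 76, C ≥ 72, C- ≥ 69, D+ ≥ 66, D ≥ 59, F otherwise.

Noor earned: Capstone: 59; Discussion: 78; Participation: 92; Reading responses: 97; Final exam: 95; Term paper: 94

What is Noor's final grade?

Capstone (59) ≤ Term paper (94), so Term paper stays at 94.
Reading responses score 97 ≥ 60: minimum met.
Weighted total:
  Capstone 59 × 0.07 = 4.13
  Discussion 78 × 0.14 = 10.92
  Participation 92 × 0.18 = 16.56
  Reading responses 97 × 0.15 = 14.55
  Final exam 95 × 0.21 = 19.95
  Term paper 94 × 0.25 = 23.5
Sum = 89.61
89.61 is ≥ 89 and < 92 → A-

A-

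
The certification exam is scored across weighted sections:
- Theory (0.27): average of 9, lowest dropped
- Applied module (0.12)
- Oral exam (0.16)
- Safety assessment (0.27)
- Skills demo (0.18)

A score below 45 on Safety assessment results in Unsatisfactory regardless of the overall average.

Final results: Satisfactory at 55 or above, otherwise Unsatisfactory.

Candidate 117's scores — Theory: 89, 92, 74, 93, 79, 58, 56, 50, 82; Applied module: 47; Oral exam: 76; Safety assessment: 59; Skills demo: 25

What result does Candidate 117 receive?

Theory: drop 50 → average of remaining 8 = 623/8 = 77.875
Safety assessment score 59 ≥ 45: minimum met.
Weighted total:
  Theory 77.875 × 0.27 = 21.02625
  Applied module 47 × 0.12 = 5.64
  Oral exam 76 × 0.16 = 12.16
  Safety assessment 59 × 0.27 = 15.93
  Skills demo 25 × 0.18 = 4.5
Sum = 59.25625
59.25625 ≥ 55 → Satisfactory

Satisfactory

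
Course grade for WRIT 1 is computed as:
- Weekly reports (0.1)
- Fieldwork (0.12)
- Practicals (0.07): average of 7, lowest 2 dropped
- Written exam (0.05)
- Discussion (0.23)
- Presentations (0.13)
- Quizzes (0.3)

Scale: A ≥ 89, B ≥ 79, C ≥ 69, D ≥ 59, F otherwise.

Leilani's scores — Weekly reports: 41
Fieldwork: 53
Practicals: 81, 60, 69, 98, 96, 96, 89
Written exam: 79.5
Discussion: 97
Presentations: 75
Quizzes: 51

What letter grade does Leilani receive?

Practicals: drop 60, 69 → average of remaining 5 = 460/5 = 92
Weighted total:
  Weekly reports 41 × 0.1 = 4.1
  Fieldwork 53 × 0.12 = 6.36
  Practicals 92 × 0.07 = 6.44
  Written exam 79.5 × 0.05 = 3.975
  Discussion 97 × 0.23 = 22.31
  Presentations 75 × 0.13 = 9.75
  Quizzes 51 × 0.3 = 15.3
Sum = 68.235
68.235 is ≥ 59 and < 69 → D

D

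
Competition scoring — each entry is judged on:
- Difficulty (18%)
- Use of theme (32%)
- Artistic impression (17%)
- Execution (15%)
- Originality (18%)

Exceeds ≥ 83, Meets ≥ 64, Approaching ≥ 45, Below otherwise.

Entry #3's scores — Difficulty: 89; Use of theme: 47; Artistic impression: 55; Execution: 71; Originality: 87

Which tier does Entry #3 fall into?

Weighted total:
  Difficulty 89 × 0.18 = 16.02
  Use of theme 47 × 0.32 = 15.04
  Artistic impression 55 × 0.17 = 9.35
  Execution 71 × 0.15 = 10.65
  Originality 87 × 0.18 = 15.66
Sum = 66.72
66.72 is ≥ 64 and < 83 → Meets

Meets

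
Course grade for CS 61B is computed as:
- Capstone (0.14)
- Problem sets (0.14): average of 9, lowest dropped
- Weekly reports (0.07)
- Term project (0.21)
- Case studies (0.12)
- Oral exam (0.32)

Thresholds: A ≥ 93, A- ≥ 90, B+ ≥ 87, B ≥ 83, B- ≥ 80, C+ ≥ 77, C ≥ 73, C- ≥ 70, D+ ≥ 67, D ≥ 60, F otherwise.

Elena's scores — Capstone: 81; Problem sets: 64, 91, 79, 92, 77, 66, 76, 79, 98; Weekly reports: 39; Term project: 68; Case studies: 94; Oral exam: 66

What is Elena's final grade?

C-

Problem sets: drop 64 → average of remaining 8 = 658/8 = 82.25
Weighted total:
  Capstone 81 × 0.14 = 11.34
  Problem sets 82.25 × 0.14 = 11.515
  Weekly reports 39 × 0.07 = 2.73
  Term project 68 × 0.21 = 14.28
  Case studies 94 × 0.12 = 11.28
  Oral exam 66 × 0.32 = 21.12
Sum = 72.265
72.265 is ≥ 70 and < 73 → C-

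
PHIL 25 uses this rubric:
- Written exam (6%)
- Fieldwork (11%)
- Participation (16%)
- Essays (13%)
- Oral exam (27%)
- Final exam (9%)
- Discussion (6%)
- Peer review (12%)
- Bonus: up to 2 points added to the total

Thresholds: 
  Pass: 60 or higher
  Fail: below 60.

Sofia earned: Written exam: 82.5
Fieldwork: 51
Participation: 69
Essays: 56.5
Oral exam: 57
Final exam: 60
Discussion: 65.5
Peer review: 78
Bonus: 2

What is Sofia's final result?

Pass

Weighted total:
  Written exam 82.5 × 0.06 = 4.95
  Fieldwork 51 × 0.11 = 5.61
  Participation 69 × 0.16 = 11.04
  Essays 56.5 × 0.13 = 7.345
  Oral exam 57 × 0.27 = 15.39
  Final exam 60 × 0.09 = 5.4
  Discussion 65.5 × 0.06 = 3.93
  Peer review 78 × 0.12 = 9.36
Sum = 63.025
Bonus: 63.025 + 2 = 65.025
65.025 ≥ 60 → Pass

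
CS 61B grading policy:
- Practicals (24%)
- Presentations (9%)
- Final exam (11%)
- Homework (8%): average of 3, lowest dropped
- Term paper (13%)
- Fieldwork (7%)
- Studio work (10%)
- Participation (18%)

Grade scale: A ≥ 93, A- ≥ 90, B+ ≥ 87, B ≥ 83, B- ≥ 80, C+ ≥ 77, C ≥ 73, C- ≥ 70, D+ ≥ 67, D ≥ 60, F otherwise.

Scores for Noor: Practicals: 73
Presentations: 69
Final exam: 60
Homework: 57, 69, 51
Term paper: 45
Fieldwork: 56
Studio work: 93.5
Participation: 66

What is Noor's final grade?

D

Homework: drop 51 → average of remaining 2 = 126/2 = 63
Weighted total:
  Practicals 73 × 0.24 = 17.52
  Presentations 69 × 0.09 = 6.21
  Final exam 60 × 0.11 = 6.6
  Homework 63 × 0.08 = 5.04
  Term paper 45 × 0.13 = 5.85
  Fieldwork 56 × 0.07 = 3.92
  Studio work 93.5 × 0.1 = 9.35
  Participation 66 × 0.18 = 11.88
Sum = 66.37
66.37 is ≥ 60 and < 67 → D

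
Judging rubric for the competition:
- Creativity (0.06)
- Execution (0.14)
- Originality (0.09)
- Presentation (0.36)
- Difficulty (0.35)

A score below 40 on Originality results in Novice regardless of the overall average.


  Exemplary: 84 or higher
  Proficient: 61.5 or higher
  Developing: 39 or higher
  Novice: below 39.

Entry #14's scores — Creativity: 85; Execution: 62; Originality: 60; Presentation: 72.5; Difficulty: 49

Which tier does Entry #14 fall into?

Proficient

Originality score 60 ≥ 40: minimum met.
Weighted total:
  Creativity 85 × 0.06 = 5.1
  Execution 62 × 0.14 = 8.68
  Originality 60 × 0.09 = 5.4
  Presentation 72.5 × 0.36 = 26.1
  Difficulty 49 × 0.35 = 17.15
Sum = 62.43
62.43 is ≥ 61.5 and < 84 → Proficient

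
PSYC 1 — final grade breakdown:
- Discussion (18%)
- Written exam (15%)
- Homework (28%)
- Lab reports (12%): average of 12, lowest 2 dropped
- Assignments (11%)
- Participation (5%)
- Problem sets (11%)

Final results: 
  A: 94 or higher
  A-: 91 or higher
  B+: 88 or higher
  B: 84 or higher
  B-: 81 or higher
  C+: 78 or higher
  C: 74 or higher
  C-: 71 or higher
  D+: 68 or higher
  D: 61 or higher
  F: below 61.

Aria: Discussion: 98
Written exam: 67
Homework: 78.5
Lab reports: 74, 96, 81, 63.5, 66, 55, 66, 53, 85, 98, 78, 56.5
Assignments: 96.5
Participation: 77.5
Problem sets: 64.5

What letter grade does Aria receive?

Lab reports: drop 53, 55 → average of remaining 10 = 764/10 = 76.4
Weighted total:
  Discussion 98 × 0.18 = 17.64
  Written exam 67 × 0.15 = 10.05
  Homework 78.5 × 0.28 = 21.98
  Lab reports 76.4 × 0.12 = 9.168
  Assignments 96.5 × 0.11 = 10.615
  Participation 77.5 × 0.05 = 3.875
  Problem sets 64.5 × 0.11 = 7.095
Sum = 80.423
80.423 is ≥ 78 and < 81 → C+

C+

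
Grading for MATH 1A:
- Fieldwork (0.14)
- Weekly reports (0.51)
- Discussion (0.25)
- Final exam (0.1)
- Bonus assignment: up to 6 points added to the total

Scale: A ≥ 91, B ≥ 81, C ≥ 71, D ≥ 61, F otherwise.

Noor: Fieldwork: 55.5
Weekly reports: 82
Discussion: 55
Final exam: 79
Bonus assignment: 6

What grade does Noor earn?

C

Weighted total:
  Fieldwork 55.5 × 0.14 = 7.77
  Weekly reports 82 × 0.51 = 41.82
  Discussion 55 × 0.25 = 13.75
  Final exam 79 × 0.1 = 7.9
Sum = 71.24
Bonus assignment: 71.24 + 6 = 77.24
77.24 is ≥ 71 and < 81 → C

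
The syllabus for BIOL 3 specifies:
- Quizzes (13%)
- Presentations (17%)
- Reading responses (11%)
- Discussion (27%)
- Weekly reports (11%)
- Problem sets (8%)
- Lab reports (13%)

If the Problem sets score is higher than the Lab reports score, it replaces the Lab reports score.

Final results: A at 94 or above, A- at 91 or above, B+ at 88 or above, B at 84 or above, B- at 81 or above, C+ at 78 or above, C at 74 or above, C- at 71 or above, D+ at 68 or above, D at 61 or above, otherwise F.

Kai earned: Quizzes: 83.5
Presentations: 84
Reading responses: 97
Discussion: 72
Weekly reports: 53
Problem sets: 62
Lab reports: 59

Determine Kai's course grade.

C

Problem sets (62) > Lab reports (59), so Lab reports counts as 62.
Weighted total:
  Quizzes 83.5 × 0.13 = 10.855
  Presentations 84 × 0.17 = 14.28
  Reading responses 97 × 0.11 = 10.67
  Discussion 72 × 0.27 = 19.44
  Weekly reports 53 × 0.11 = 5.83
  Problem sets 62 × 0.08 = 4.96
  Lab reports 62 × 0.13 = 8.06
Sum = 74.095
74.095 is ≥ 74 and < 78 → C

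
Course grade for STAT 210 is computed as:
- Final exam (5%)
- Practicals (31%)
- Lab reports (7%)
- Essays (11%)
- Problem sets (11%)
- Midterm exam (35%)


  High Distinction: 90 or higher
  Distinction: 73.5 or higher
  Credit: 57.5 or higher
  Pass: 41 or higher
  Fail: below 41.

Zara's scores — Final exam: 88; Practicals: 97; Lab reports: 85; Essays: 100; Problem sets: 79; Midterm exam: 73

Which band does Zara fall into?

Distinction

Weighted total:
  Final exam 88 × 0.05 = 4.4
  Practicals 97 × 0.31 = 30.07
  Lab reports 85 × 0.07 = 5.95
  Essays 100 × 0.11 = 11
  Problem sets 79 × 0.11 = 8.69
  Midterm exam 73 × 0.35 = 25.55
Sum = 85.66
85.66 is ≥ 73.5 and < 90 → Distinction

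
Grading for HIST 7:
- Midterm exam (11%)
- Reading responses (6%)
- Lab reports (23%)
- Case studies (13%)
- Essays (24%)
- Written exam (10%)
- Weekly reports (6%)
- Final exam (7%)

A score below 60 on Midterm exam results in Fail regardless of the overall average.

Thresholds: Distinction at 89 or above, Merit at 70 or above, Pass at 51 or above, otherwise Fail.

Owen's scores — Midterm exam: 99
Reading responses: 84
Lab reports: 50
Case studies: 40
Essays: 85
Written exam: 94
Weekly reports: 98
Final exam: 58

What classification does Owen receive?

Midterm exam score 99 ≥ 60: minimum met.
Weighted total:
  Midterm exam 99 × 0.11 = 10.89
  Reading responses 84 × 0.06 = 5.04
  Lab reports 50 × 0.23 = 11.5
  Case studies 40 × 0.13 = 5.2
  Essays 85 × 0.24 = 20.4
  Written exam 94 × 0.1 = 9.4
  Weekly reports 98 × 0.06 = 5.88
  Final exam 58 × 0.07 = 4.06
Sum = 72.37
72.37 is ≥ 70 and < 89 → Merit

Merit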